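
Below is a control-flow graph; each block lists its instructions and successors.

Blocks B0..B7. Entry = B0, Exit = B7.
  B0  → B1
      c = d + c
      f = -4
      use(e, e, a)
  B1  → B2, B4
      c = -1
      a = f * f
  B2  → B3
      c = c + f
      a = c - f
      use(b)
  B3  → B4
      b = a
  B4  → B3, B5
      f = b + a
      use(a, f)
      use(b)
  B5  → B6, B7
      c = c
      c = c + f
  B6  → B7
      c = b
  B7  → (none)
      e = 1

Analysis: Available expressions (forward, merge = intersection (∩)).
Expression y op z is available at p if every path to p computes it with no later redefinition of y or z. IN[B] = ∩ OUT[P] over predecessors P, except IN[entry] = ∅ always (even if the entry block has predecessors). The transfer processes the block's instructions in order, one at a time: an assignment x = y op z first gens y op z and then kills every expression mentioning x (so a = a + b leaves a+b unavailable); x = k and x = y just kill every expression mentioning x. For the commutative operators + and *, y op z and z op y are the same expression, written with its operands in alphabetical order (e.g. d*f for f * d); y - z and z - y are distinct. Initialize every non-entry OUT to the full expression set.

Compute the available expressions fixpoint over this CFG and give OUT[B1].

Answer: {f*f}

Derivation:
Per-block solution:
  B0:   IN={}   OUT={}
  B1:   IN={}   OUT={f*f}
  B2:   IN={f*f}   OUT={c-f, f*f}
  B3:   IN={}   OUT={}
  B4:   IN={}   OUT={a+b}
  B5:   IN={a+b}   OUT={a+b}
  B6:   IN={a+b}   OUT={a+b}
  B7:   IN={a+b}   OUT={a+b}

Merge at B1: IN[B1] = OUT[B0] = {}
Applying B1's transfer function to that IN value gives OUT[B1] (row B1 above).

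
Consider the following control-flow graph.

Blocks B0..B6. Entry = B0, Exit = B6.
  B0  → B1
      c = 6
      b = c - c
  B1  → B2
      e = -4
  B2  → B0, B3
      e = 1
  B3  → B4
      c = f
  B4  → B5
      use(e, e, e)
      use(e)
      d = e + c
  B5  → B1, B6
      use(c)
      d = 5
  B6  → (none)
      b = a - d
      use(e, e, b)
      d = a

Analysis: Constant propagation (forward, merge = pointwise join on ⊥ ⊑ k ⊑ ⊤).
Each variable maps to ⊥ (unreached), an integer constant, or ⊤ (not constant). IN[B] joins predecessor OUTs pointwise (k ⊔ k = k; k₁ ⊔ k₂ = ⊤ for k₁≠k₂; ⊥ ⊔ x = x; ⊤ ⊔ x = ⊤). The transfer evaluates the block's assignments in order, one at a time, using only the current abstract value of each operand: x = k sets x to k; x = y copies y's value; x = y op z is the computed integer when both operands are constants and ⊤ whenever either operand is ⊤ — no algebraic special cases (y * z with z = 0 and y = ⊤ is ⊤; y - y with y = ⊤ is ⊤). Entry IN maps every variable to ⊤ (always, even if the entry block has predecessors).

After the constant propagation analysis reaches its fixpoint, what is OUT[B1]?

Answer: {a: ⊤, b: 0, c: ⊤, d: ⊤, e: -4, f: ⊤}

Derivation:
Per-block solution:
  B0:   IN=(all ⊤)   OUT={b:0, c:6; rest ⊤}
  B1:   IN={b:0; rest ⊤}   OUT={b:0, e:-4; rest ⊤}
  B2:   IN={b:0, e:-4; rest ⊤}   OUT={b:0, e:1; rest ⊤}
  B3:   IN={b:0, e:1; rest ⊤}   OUT={b:0, e:1; rest ⊤}
  B4:   IN={b:0, e:1; rest ⊤}   OUT={b:0, e:1; rest ⊤}
  B5:   IN={b:0, e:1; rest ⊤}   OUT={b:0, d:5, e:1; rest ⊤}
  B6:   IN={b:0, d:5, e:1; rest ⊤}   OUT={e:1; rest ⊤}

Merge at B1: IN[B1] = OUT[B0] ⊔ OUT[B5] = {a: ⊤, b: 0, c: ⊤, d: ⊤, e: ⊤, f: ⊤}
Applying B1's transfer function to that IN value gives OUT[B1] (row B1 above).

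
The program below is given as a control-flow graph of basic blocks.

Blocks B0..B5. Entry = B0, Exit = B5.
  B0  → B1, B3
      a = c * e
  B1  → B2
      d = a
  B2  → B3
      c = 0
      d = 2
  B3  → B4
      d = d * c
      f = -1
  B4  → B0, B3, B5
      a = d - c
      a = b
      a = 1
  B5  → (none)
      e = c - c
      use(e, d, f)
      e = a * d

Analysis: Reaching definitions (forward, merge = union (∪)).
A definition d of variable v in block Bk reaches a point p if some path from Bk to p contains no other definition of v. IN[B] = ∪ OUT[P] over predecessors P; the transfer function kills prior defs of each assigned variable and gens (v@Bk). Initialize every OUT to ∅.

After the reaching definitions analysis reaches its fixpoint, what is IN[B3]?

Answer: {a@B0, a@B4, c@B2, d@B2, d@B3, f@B3}

Working:
Fixpoint table:
  B0:   IN={a@B4, c@B2, d@B3, f@B3}   OUT={a@B0, c@B2, d@B3, f@B3}
  B1:   IN={a@B0, c@B2, d@B3, f@B3}   OUT={a@B0, c@B2, d@B1, f@B3}
  B2:   IN={a@B0, c@B2, d@B1, f@B3}   OUT={a@B0, c@B2, d@B2, f@B3}
  B3:   IN={a@B0, a@B4, c@B2, d@B2, d@B3, f@B3}   OUT={a@B0, a@B4, c@B2, d@B3, f@B3}
  B4:   IN={a@B0, a@B4, c@B2, d@B3, f@B3}   OUT={a@B4, c@B2, d@B3, f@B3}
  B5:   IN={a@B4, c@B2, d@B3, f@B3}   OUT={a@B4, c@B2, d@B3, e@B5, f@B3}

Merge at B3: IN[B3] = OUT[B0] ⊔ OUT[B2] ⊔ OUT[B4] = {a@B0, a@B4, c@B2, d@B2, d@B3, f@B3}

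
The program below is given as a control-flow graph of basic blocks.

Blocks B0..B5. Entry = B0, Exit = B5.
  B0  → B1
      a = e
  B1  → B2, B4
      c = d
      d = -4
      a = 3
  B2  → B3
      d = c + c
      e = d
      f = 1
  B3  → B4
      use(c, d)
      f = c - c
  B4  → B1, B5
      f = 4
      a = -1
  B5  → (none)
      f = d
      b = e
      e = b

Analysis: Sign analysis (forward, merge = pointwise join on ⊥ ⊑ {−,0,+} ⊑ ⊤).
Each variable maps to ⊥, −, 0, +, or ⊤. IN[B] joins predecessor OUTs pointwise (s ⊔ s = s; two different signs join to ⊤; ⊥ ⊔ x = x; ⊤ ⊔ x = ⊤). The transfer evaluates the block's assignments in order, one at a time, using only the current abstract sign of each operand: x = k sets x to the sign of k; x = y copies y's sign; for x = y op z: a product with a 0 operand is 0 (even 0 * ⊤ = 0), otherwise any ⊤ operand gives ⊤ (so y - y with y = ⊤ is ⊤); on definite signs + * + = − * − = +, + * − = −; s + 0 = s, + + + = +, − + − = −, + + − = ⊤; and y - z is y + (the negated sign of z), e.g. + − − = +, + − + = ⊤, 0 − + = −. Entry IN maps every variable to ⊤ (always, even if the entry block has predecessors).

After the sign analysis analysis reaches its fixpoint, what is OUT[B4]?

Per-block solution:
  B0:   IN=(all ⊤)   OUT=(all ⊤)
  B1:   IN=(all ⊤)   OUT={a:+, d:-; rest ⊤}
  B2:   IN={a:+, d:-; rest ⊤}   OUT={a:+, f:+; rest ⊤}
  B3:   IN={a:+, f:+; rest ⊤}   OUT={a:+; rest ⊤}
  B4:   IN={a:+; rest ⊤}   OUT={a:-, f:+; rest ⊤}
  B5:   IN={a:-, f:+; rest ⊤}   OUT={a:-; rest ⊤}

Merge at B4: IN[B4] = OUT[B1] ⊔ OUT[B3] = {a: +, b: ⊤, c: ⊤, d: ⊤, e: ⊤, f: ⊤}
Applying B4's transfer function to that IN value gives OUT[B4] (row B4 above).

Answer: {a: -, b: ⊤, c: ⊤, d: ⊤, e: ⊤, f: +}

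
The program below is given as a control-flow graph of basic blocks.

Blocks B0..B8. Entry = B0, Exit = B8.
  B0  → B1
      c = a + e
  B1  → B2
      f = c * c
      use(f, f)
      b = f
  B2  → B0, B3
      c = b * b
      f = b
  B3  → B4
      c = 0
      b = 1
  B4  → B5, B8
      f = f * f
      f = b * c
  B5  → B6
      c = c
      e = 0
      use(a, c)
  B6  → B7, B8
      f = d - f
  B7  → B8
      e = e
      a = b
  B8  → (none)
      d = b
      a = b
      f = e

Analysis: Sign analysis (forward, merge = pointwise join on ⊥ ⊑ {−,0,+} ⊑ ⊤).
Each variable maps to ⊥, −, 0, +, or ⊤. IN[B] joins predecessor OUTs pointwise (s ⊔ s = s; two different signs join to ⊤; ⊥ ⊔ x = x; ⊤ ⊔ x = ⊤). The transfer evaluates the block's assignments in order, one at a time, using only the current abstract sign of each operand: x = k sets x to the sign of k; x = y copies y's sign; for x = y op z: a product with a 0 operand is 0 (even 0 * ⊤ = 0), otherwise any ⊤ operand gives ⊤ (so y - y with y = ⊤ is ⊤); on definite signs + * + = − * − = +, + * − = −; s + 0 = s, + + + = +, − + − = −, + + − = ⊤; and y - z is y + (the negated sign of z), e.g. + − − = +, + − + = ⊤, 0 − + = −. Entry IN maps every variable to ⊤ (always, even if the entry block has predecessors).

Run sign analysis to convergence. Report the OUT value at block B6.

Per-block solution:
  B0:   IN=(all ⊤)   OUT=(all ⊤)
  B1:   IN=(all ⊤)   OUT=(all ⊤)
  B2:   IN=(all ⊤)   OUT=(all ⊤)
  B3:   IN=(all ⊤)   OUT={b:+, c:0; rest ⊤}
  B4:   IN={b:+, c:0; rest ⊤}   OUT={b:+, c:0, f:0; rest ⊤}
  B5:   IN={b:+, c:0, f:0; rest ⊤}   OUT={b:+, c:0, e:0, f:0; rest ⊤}
  B6:   IN={b:+, c:0, e:0, f:0; rest ⊤}   OUT={b:+, c:0, e:0; rest ⊤}
  B7:   IN={b:+, c:0, e:0; rest ⊤}   OUT={a:+, b:+, c:0, e:0; rest ⊤}
  B8:   IN={b:+, c:0; rest ⊤}   OUT={a:+, b:+, c:0, d:+; rest ⊤}

Merge at B6: IN[B6] = OUT[B5] = {a: ⊤, b: +, c: 0, d: ⊤, e: 0, f: 0}
Applying B6's transfer function to that IN value gives OUT[B6] (row B6 above).

Answer: {a: ⊤, b: +, c: 0, d: ⊤, e: 0, f: ⊤}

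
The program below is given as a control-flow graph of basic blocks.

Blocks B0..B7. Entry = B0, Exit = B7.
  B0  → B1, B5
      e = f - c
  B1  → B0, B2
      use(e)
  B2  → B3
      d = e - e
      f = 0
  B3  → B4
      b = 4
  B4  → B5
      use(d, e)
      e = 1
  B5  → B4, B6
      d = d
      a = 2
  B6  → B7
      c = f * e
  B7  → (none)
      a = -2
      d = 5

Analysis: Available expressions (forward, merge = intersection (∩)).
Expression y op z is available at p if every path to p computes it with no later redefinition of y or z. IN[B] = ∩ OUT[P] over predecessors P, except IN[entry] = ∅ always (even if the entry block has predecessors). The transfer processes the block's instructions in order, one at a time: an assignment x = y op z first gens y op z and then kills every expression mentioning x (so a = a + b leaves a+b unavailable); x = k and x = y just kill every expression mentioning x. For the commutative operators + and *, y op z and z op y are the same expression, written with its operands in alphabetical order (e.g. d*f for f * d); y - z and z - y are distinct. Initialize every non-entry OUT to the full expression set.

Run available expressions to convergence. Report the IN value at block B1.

Fixpoint table:
  B0:  IN={}  OUT={f-c}
  B1:  IN={f-c}  OUT={f-c}
  B2:  IN={f-c}  OUT={e-e}
  B3:  IN={e-e}  OUT={e-e}
  B4:  IN={}  OUT={}
  B5:  IN={}  OUT={}
  B6:  IN={}  OUT={e*f}
  B7:  IN={e*f}  OUT={e*f}

Merge at B1: IN[B1] = OUT[B0] = {f-c}

Answer: {f-c}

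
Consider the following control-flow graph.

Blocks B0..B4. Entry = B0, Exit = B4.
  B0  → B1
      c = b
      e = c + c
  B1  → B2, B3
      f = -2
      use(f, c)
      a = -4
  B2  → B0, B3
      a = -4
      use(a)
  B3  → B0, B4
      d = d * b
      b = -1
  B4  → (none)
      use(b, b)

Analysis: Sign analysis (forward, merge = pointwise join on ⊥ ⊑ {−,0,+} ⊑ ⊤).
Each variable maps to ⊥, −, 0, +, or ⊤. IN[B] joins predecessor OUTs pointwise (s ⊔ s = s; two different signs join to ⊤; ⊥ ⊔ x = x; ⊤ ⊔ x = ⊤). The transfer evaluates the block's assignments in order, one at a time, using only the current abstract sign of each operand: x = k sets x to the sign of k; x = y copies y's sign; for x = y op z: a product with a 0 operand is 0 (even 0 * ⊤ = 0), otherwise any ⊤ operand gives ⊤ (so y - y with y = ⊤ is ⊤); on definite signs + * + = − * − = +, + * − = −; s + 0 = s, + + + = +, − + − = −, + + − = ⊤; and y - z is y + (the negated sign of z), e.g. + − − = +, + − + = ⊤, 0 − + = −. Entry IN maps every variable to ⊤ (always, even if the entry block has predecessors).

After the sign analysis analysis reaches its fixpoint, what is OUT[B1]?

Converged values:
  B0: | IN=(all ⊤) | OUT=(all ⊤)
  B1: | IN=(all ⊤) | OUT={a:-, f:-; rest ⊤}
  B2: | IN={a:-, f:-; rest ⊤} | OUT={a:-, f:-; rest ⊤}
  B3: | IN={a:-, f:-; rest ⊤} | OUT={a:-, b:-, f:-; rest ⊤}
  B4: | IN={a:-, b:-, f:-; rest ⊤} | OUT={a:-, b:-, f:-; rest ⊤}

Merge at B1: IN[B1] = OUT[B0] = {a: ⊤, b: ⊤, c: ⊤, d: ⊤, e: ⊤, f: ⊤}
Applying B1's transfer function to that IN value gives OUT[B1] (row B1 above).

Answer: {a: -, b: ⊤, c: ⊤, d: ⊤, e: ⊤, f: -}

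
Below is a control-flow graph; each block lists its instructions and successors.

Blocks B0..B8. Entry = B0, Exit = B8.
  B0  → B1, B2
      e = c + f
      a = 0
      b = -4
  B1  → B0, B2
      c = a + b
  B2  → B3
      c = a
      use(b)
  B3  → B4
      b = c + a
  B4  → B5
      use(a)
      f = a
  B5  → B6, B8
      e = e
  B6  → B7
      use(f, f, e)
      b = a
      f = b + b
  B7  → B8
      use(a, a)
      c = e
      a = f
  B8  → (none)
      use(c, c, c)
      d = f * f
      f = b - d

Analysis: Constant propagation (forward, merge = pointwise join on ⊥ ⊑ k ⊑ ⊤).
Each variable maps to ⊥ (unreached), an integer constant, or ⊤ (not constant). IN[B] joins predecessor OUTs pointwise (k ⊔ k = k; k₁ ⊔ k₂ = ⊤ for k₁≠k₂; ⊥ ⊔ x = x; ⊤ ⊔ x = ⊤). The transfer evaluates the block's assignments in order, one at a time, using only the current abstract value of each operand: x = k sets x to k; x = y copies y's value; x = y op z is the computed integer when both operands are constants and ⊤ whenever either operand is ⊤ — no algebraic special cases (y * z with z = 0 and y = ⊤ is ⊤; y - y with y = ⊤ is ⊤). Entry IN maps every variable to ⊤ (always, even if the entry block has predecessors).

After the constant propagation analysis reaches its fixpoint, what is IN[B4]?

Answer: {a: 0, b: 0, c: 0, d: ⊤, e: ⊤, f: ⊤}

Derivation:
Converged values:
  B0:  IN=(all ⊤)  OUT={a:0, b:-4; rest ⊤}
  B1:  IN={a:0, b:-4; rest ⊤}  OUT={a:0, b:-4, c:-4; rest ⊤}
  B2:  IN={a:0, b:-4; rest ⊤}  OUT={a:0, b:-4, c:0; rest ⊤}
  B3:  IN={a:0, b:-4, c:0; rest ⊤}  OUT={a:0, b:0, c:0; rest ⊤}
  B4:  IN={a:0, b:0, c:0; rest ⊤}  OUT={a:0, b:0, c:0, f:0; rest ⊤}
  B5:  IN={a:0, b:0, c:0, f:0; rest ⊤}  OUT={a:0, b:0, c:0, f:0; rest ⊤}
  B6:  IN={a:0, b:0, c:0, f:0; rest ⊤}  OUT={a:0, b:0, c:0, f:0; rest ⊤}
  B7:  IN={a:0, b:0, c:0, f:0; rest ⊤}  OUT={a:0, b:0, f:0; rest ⊤}
  B8:  IN={a:0, b:0, f:0; rest ⊤}  OUT={a:0, b:0, d:0, f:0; rest ⊤}

Merge at B4: IN[B4] = OUT[B3] = {a: 0, b: 0, c: 0, d: ⊤, e: ⊤, f: ⊤}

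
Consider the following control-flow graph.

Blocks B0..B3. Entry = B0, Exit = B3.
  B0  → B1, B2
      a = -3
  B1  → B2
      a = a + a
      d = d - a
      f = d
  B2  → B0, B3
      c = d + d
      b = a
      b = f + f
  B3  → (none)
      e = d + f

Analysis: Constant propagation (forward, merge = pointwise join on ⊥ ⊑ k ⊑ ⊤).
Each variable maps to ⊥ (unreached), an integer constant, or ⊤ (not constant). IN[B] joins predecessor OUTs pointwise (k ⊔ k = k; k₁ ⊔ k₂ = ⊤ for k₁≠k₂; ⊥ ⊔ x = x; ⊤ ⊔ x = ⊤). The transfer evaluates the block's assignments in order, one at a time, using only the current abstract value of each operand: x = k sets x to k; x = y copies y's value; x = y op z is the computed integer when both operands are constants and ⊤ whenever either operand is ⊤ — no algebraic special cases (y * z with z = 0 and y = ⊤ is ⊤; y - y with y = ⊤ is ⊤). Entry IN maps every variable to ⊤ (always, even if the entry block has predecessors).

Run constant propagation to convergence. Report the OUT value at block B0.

Per-block solution:
  B0:  IN=(all ⊤)  OUT={a:-3; rest ⊤}
  B1:  IN={a:-3; rest ⊤}  OUT={a:-6; rest ⊤}
  B2:  IN=(all ⊤)  OUT=(all ⊤)
  B3:  IN=(all ⊤)  OUT=(all ⊤)

Merge at B0 (entry node, so the boundary value (all ⊤) is joined with the incoming edge(s)): IN[B0] = (all ⊤) ⊔ OUT[B2] = {a: ⊤, b: ⊤, c: ⊤, d: ⊤, e: ⊤, f: ⊤}
Applying B0's transfer function to that IN value gives OUT[B0] (row B0 above).

Answer: {a: -3, b: ⊤, c: ⊤, d: ⊤, e: ⊤, f: ⊤}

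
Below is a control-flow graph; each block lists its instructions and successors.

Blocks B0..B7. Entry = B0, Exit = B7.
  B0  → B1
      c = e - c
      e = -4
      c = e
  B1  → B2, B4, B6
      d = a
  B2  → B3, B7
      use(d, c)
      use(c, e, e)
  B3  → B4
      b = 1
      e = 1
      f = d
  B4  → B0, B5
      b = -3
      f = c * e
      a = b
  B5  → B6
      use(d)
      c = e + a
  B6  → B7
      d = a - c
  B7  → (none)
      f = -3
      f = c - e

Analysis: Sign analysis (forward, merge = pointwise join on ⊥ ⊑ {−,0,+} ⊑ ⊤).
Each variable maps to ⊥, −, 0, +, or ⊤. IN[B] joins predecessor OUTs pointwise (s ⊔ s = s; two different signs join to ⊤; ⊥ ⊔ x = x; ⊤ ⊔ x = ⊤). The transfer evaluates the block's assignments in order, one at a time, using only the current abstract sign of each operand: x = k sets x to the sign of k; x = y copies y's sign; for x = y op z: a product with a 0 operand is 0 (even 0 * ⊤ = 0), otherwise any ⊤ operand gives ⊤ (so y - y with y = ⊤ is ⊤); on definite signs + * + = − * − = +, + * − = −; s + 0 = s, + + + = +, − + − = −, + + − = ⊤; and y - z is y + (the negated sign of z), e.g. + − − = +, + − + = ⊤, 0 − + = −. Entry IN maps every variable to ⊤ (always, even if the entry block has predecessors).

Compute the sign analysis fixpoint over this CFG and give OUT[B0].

Answer: {a: ⊤, b: ⊤, c: -, d: ⊤, e: -, f: ⊤}

Trace:
Converged values:
  B0:   IN=(all ⊤)   OUT={c:-, e:-; rest ⊤}
  B1:   IN={c:-, e:-; rest ⊤}   OUT={c:-, e:-; rest ⊤}
  B2:   IN={c:-, e:-; rest ⊤}   OUT={c:-, e:-; rest ⊤}
  B3:   IN={c:-, e:-; rest ⊤}   OUT={b:+, c:-, e:+; rest ⊤}
  B4:   IN={c:-; rest ⊤}   OUT={a:-, b:-, c:-; rest ⊤}
  B5:   IN={a:-, b:-, c:-; rest ⊤}   OUT={a:-, b:-; rest ⊤}
  B6:   IN=(all ⊤)   OUT=(all ⊤)
  B7:   IN=(all ⊤)   OUT=(all ⊤)

Merge at B0 (entry node, so the boundary value (all ⊤) is joined with the incoming edge(s)): IN[B0] = (all ⊤) ⊔ OUT[B4] = {a: ⊤, b: ⊤, c: ⊤, d: ⊤, e: ⊤, f: ⊤}
Applying B0's transfer function to that IN value gives OUT[B0] (row B0 above).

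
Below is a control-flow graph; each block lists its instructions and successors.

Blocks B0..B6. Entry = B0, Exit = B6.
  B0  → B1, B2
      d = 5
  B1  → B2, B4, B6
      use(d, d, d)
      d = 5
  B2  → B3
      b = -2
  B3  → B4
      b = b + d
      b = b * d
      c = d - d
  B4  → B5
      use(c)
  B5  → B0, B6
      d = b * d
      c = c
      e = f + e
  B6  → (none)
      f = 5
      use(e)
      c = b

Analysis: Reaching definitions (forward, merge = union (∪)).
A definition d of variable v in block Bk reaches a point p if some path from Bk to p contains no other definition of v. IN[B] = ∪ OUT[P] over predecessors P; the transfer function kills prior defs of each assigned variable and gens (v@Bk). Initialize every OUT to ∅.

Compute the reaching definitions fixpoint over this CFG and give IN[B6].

Answer: {b@B3, c@B5, d@B1, d@B5, e@B5}

Trace:
Per-block solution:
  B0:   IN={b@B3, c@B5, d@B5, e@B5}   OUT={b@B3, c@B5, d@B0, e@B5}
  B1:   IN={b@B3, c@B5, d@B0, e@B5}   OUT={b@B3, c@B5, d@B1, e@B5}
  B2:   IN={b@B3, c@B5, d@B0, d@B1, e@B5}   OUT={b@B2, c@B5, d@B0, d@B1, e@B5}
  B3:   IN={b@B2, c@B5, d@B0, d@B1, e@B5}   OUT={b@B3, c@B3, d@B0, d@B1, e@B5}
  B4:   IN={b@B3, c@B3, c@B5, d@B0, d@B1, e@B5}   OUT={b@B3, c@B3, c@B5, d@B0, d@B1, e@B5}
  B5:   IN={b@B3, c@B3, c@B5, d@B0, d@B1, e@B5}   OUT={b@B3, c@B5, d@B5, e@B5}
  B6:   IN={b@B3, c@B5, d@B1, d@B5, e@B5}   OUT={b@B3, c@B6, d@B1, d@B5, e@B5, f@B6}

Merge at B6: IN[B6] = OUT[B1] ⊔ OUT[B5] = {b@B3, c@B5, d@B1, d@B5, e@B5}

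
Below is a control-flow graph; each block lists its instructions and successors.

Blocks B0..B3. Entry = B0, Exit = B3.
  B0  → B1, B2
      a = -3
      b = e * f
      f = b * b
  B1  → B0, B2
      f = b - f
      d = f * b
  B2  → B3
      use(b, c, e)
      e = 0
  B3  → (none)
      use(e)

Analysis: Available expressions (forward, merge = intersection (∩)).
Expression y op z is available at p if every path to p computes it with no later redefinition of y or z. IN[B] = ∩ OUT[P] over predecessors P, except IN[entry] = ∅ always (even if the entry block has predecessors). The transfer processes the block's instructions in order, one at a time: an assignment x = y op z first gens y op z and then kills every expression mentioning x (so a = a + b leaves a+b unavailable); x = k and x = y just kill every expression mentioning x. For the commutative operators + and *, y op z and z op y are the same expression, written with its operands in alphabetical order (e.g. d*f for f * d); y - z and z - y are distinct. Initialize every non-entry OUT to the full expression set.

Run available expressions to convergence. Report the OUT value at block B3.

Converged values:
  B0:  IN={}  OUT={b*b}
  B1:  IN={b*b}  OUT={b*b, b*f}
  B2:  IN={b*b}  OUT={b*b}
  B3:  IN={b*b}  OUT={b*b}

Merge at B3: IN[B3] = OUT[B2] = {b*b}
Applying B3's transfer function to that IN value gives OUT[B3] (row B3 above).

Answer: {b*b}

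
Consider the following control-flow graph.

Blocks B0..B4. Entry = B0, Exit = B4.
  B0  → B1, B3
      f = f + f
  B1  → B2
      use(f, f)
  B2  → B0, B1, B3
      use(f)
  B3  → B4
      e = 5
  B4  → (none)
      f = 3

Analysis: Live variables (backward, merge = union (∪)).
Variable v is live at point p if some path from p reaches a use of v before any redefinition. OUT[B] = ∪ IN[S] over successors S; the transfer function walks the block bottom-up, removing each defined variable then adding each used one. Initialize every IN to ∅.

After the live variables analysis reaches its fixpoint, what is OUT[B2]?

Fixpoint table:
  B0:  IN={f}  OUT={f}
  B1:  IN={f}  OUT={f}
  B2:  IN={f}  OUT={f}
  B3:  IN={}  OUT={}
  B4:  IN={}  OUT={}

Merge at B2: OUT[B2] = IN[B0] ⊔ IN[B1] ⊔ IN[B3] = {f}

Answer: {f}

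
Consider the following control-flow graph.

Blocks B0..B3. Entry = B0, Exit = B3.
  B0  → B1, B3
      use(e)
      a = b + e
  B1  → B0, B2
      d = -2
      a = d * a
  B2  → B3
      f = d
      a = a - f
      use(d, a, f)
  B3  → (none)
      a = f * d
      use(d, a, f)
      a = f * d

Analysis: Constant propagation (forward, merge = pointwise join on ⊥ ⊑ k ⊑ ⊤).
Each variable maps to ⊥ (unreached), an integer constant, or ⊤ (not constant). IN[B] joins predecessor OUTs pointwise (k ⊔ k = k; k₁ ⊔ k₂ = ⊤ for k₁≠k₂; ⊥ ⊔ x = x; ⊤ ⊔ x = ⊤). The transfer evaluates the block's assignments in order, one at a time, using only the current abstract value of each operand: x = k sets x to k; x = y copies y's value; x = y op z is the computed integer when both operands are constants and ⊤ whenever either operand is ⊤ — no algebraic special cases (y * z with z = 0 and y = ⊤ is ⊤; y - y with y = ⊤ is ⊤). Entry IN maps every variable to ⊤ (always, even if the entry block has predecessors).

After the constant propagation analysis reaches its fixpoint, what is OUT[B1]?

Answer: {a: ⊤, b: ⊤, c: ⊤, d: -2, e: ⊤, f: ⊤}

Working:
Per-block solution:
  B0:   IN=(all ⊤)   OUT=(all ⊤)
  B1:   IN=(all ⊤)   OUT={d:-2; rest ⊤}
  B2:   IN={d:-2; rest ⊤}   OUT={d:-2, f:-2; rest ⊤}
  B3:   IN=(all ⊤)   OUT=(all ⊤)

Merge at B1: IN[B1] = OUT[B0] = {a: ⊤, b: ⊤, c: ⊤, d: ⊤, e: ⊤, f: ⊤}
Applying B1's transfer function to that IN value gives OUT[B1] (row B1 above).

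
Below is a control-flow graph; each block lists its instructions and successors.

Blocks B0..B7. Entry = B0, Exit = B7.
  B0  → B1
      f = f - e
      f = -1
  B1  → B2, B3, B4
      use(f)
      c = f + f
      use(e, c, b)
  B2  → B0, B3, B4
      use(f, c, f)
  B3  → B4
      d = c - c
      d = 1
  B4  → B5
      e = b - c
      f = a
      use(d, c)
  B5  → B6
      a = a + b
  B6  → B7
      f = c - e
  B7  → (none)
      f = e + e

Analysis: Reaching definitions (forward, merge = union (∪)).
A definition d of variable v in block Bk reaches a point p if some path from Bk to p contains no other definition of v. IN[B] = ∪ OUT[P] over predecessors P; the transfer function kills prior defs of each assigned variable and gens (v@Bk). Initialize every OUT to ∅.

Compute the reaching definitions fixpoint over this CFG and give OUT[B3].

Answer: {c@B1, d@B3, f@B0}

Working:
Converged values:
  B0:  IN={c@B1, f@B0}  OUT={c@B1, f@B0}
  B1:  IN={c@B1, f@B0}  OUT={c@B1, f@B0}
  B2:  IN={c@B1, f@B0}  OUT={c@B1, f@B0}
  B3:  IN={c@B1, f@B0}  OUT={c@B1, d@B3, f@B0}
  B4:  IN={c@B1, d@B3, f@B0}  OUT={c@B1, d@B3, e@B4, f@B4}
  B5:  IN={c@B1, d@B3, e@B4, f@B4}  OUT={a@B5, c@B1, d@B3, e@B4, f@B4}
  B6:  IN={a@B5, c@B1, d@B3, e@B4, f@B4}  OUT={a@B5, c@B1, d@B3, e@B4, f@B6}
  B7:  IN={a@B5, c@B1, d@B3, e@B4, f@B6}  OUT={a@B5, c@B1, d@B3, e@B4, f@B7}

Merge at B3: IN[B3] = OUT[B1] ⊔ OUT[B2] = {c@B1, f@B0}
Applying B3's transfer function to that IN value gives OUT[B3] (row B3 above).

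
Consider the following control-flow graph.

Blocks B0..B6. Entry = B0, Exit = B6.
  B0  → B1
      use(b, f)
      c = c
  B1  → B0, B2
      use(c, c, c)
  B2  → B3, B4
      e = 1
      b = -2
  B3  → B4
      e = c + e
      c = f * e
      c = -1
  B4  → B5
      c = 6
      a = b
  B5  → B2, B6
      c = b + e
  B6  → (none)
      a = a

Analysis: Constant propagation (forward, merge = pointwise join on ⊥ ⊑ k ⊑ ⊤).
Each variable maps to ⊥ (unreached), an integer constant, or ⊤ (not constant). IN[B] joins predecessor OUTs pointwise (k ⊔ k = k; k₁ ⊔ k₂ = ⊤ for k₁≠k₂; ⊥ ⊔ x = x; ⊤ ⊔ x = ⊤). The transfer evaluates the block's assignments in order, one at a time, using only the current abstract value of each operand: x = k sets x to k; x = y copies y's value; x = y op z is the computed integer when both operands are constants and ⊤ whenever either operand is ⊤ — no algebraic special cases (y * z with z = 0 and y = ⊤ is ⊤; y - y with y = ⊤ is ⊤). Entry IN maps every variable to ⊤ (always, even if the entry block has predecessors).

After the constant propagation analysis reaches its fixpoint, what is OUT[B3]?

Answer: {a: ⊤, b: -2, c: -1, d: ⊤, e: ⊤, f: ⊤}

Derivation:
Converged values:
  B0: | IN=(all ⊤) | OUT=(all ⊤)
  B1: | IN=(all ⊤) | OUT=(all ⊤)
  B2: | IN=(all ⊤) | OUT={b:-2, e:1; rest ⊤}
  B3: | IN={b:-2, e:1; rest ⊤} | OUT={b:-2, c:-1; rest ⊤}
  B4: | IN={b:-2; rest ⊤} | OUT={a:-2, b:-2, c:6; rest ⊤}
  B5: | IN={a:-2, b:-2, c:6; rest ⊤} | OUT={a:-2, b:-2; rest ⊤}
  B6: | IN={a:-2, b:-2; rest ⊤} | OUT={a:-2, b:-2; rest ⊤}

Merge at B3: IN[B3] = OUT[B2] = {a: ⊤, b: -2, c: ⊤, d: ⊤, e: 1, f: ⊤}
Applying B3's transfer function to that IN value gives OUT[B3] (row B3 above).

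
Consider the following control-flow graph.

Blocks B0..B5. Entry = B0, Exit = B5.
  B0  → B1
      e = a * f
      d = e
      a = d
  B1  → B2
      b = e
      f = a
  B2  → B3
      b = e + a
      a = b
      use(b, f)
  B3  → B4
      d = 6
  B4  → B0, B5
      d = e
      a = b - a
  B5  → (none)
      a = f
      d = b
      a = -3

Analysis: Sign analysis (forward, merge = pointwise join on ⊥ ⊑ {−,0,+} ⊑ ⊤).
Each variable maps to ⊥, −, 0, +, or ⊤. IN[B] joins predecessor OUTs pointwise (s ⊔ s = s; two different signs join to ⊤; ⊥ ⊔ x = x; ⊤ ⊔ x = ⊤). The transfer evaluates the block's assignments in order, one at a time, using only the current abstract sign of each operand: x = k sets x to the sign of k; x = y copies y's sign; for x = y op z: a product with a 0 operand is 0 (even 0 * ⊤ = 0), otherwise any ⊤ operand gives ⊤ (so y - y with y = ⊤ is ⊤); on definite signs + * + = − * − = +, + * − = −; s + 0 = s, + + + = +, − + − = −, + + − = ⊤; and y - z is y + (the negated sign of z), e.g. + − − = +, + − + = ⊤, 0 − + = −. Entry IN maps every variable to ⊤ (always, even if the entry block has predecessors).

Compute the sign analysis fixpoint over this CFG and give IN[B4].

Per-block solution:
  B0: | IN=(all ⊤) | OUT=(all ⊤)
  B1: | IN=(all ⊤) | OUT=(all ⊤)
  B2: | IN=(all ⊤) | OUT=(all ⊤)
  B3: | IN=(all ⊤) | OUT={d:+; rest ⊤}
  B4: | IN={d:+; rest ⊤} | OUT=(all ⊤)
  B5: | IN=(all ⊤) | OUT={a:-; rest ⊤}

Merge at B4: IN[B4] = OUT[B3] = {a: ⊤, b: ⊤, c: ⊤, d: +, e: ⊤, f: ⊤}

Answer: {a: ⊤, b: ⊤, c: ⊤, d: +, e: ⊤, f: ⊤}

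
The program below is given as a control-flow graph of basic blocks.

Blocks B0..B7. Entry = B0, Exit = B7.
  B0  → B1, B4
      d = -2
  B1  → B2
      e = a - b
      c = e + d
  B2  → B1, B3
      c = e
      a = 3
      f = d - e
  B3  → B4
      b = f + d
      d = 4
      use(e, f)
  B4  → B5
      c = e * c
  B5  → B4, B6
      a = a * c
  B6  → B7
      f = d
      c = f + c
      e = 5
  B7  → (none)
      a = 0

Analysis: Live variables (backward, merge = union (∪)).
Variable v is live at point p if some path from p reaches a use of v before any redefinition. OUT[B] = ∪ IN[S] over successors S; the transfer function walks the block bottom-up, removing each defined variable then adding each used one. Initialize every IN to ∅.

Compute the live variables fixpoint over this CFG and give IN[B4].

Converged values:
  B0:  IN={a, b, c, e}  OUT={a, b, c, d, e}
  B1:  IN={a, b, d}  OUT={b, d, e}
  B2:  IN={b, d, e}  OUT={a, b, c, d, e, f}
  B3:  IN={a, c, d, e, f}  OUT={a, c, d, e}
  B4:  IN={a, c, d, e}  OUT={a, c, d, e}
  B5:  IN={a, c, d, e}  OUT={a, c, d, e}
  B6:  IN={c, d}  OUT={}
  B7:  IN={}  OUT={}

Merge at B4: OUT[B4] = IN[B5] = {a, c, d, e}
Applying B4's transfer function to that OUT value gives IN[B4] (row B4 above).

Answer: {a, c, d, e}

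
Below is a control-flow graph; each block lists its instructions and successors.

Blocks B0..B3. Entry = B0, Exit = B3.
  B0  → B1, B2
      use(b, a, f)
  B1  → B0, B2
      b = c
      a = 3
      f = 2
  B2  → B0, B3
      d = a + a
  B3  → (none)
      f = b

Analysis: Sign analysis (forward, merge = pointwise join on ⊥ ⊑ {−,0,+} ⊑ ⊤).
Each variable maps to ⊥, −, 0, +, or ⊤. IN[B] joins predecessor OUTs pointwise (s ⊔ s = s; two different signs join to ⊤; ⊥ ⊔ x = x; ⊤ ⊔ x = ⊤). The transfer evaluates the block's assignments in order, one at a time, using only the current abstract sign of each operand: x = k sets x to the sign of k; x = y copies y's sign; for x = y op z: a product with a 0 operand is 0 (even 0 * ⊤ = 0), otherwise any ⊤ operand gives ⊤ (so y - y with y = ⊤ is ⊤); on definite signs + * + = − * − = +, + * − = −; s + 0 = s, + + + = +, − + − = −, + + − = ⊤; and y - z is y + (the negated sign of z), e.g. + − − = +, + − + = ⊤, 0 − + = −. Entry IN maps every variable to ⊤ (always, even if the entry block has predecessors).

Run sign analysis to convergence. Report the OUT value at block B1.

Answer: {a: +, b: ⊤, c: ⊤, d: ⊤, e: ⊤, f: +}

Trace:
Fixpoint table:
  B0:   IN=(all ⊤)   OUT=(all ⊤)
  B1:   IN=(all ⊤)   OUT={a:+, f:+; rest ⊤}
  B2:   IN=(all ⊤)   OUT=(all ⊤)
  B3:   IN=(all ⊤)   OUT=(all ⊤)

Merge at B1: IN[B1] = OUT[B0] = {a: ⊤, b: ⊤, c: ⊤, d: ⊤, e: ⊤, f: ⊤}
Applying B1's transfer function to that IN value gives OUT[B1] (row B1 above).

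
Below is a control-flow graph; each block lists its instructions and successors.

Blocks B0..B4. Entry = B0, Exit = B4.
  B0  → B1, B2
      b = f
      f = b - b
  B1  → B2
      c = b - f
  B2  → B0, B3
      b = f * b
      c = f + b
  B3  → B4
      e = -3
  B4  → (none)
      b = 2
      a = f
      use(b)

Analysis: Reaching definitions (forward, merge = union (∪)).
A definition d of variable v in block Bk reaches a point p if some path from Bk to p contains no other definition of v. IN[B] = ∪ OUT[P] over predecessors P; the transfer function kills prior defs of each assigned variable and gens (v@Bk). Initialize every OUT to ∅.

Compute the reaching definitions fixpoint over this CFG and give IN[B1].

Fixpoint table:
  B0:   IN={b@B2, c@B2, f@B0}   OUT={b@B0, c@B2, f@B0}
  B1:   IN={b@B0, c@B2, f@B0}   OUT={b@B0, c@B1, f@B0}
  B2:   IN={b@B0, c@B1, c@B2, f@B0}   OUT={b@B2, c@B2, f@B0}
  B3:   IN={b@B2, c@B2, f@B0}   OUT={b@B2, c@B2, e@B3, f@B0}
  B4:   IN={b@B2, c@B2, e@B3, f@B0}   OUT={a@B4, b@B4, c@B2, e@B3, f@B0}

Merge at B1: IN[B1] = OUT[B0] = {b@B0, c@B2, f@B0}

Answer: {b@B0, c@B2, f@B0}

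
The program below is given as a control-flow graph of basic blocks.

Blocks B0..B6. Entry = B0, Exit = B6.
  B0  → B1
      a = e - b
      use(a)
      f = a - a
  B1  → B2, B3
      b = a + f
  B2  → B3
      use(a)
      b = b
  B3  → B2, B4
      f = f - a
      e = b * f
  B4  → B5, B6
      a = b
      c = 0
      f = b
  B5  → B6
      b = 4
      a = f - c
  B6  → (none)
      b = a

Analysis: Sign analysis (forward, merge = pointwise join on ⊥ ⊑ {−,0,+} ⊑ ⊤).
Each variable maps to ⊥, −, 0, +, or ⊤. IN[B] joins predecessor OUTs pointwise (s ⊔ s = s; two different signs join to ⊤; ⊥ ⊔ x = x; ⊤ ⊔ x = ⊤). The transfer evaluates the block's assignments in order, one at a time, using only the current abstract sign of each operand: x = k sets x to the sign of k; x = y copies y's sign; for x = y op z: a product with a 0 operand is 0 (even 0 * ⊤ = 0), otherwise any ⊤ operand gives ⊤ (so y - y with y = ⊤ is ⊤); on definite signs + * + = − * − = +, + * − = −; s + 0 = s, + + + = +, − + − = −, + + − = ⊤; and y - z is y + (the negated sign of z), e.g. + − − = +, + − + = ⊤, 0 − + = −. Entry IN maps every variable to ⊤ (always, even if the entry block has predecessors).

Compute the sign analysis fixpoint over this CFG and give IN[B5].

Answer: {a: ⊤, b: ⊤, c: 0, d: ⊤, e: ⊤, f: ⊤}

Trace:
Converged values:
  B0:  IN=(all ⊤)  OUT=(all ⊤)
  B1:  IN=(all ⊤)  OUT=(all ⊤)
  B2:  IN=(all ⊤)  OUT=(all ⊤)
  B3:  IN=(all ⊤)  OUT=(all ⊤)
  B4:  IN=(all ⊤)  OUT={c:0; rest ⊤}
  B5:  IN={c:0; rest ⊤}  OUT={b:+, c:0; rest ⊤}
  B6:  IN={c:0; rest ⊤}  OUT={c:0; rest ⊤}

Merge at B5: IN[B5] = OUT[B4] = {a: ⊤, b: ⊤, c: 0, d: ⊤, e: ⊤, f: ⊤}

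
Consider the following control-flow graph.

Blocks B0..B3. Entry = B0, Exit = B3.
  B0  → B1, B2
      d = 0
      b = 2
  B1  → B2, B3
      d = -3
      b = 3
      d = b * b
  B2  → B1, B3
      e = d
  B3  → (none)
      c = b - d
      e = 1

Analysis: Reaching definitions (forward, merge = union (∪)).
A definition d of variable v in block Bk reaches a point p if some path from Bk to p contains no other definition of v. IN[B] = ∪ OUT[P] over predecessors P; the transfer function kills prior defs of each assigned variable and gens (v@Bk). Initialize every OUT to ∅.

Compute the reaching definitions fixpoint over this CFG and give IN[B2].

Converged values:
  B0: | IN={} | OUT={b@B0, d@B0}
  B1: | IN={b@B0, b@B1, d@B0, d@B1, e@B2} | OUT={b@B1, d@B1, e@B2}
  B2: | IN={b@B0, b@B1, d@B0, d@B1, e@B2} | OUT={b@B0, b@B1, d@B0, d@B1, e@B2}
  B3: | IN={b@B0, b@B1, d@B0, d@B1, e@B2} | OUT={b@B0, b@B1, c@B3, d@B0, d@B1, e@B3}

Merge at B2: IN[B2] = OUT[B0] ⊔ OUT[B1] = {b@B0, b@B1, d@B0, d@B1, e@B2}

Answer: {b@B0, b@B1, d@B0, d@B1, e@B2}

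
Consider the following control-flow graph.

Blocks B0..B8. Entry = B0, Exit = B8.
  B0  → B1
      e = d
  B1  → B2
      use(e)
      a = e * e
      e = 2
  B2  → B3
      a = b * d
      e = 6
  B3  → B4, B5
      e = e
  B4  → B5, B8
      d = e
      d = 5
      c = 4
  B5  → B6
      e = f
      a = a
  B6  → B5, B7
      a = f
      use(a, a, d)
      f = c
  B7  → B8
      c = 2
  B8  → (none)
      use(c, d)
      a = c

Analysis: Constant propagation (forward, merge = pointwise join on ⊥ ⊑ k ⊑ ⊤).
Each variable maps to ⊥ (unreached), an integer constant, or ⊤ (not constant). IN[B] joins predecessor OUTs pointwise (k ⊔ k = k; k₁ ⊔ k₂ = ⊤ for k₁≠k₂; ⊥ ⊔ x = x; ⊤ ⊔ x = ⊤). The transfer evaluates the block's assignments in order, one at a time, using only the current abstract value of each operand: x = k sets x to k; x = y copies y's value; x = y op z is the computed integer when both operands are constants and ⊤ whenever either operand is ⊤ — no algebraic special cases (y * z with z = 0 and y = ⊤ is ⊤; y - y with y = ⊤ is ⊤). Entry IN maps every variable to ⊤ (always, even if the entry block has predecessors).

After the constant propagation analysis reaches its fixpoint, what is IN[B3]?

Converged values:
  B0:  IN=(all ⊤)  OUT=(all ⊤)
  B1:  IN=(all ⊤)  OUT={e:2; rest ⊤}
  B2:  IN={e:2; rest ⊤}  OUT={e:6; rest ⊤}
  B3:  IN={e:6; rest ⊤}  OUT={e:6; rest ⊤}
  B4:  IN={e:6; rest ⊤}  OUT={c:4, d:5, e:6; rest ⊤}
  B5:  IN=(all ⊤)  OUT=(all ⊤)
  B6:  IN=(all ⊤)  OUT=(all ⊤)
  B7:  IN=(all ⊤)  OUT={c:2; rest ⊤}
  B8:  IN=(all ⊤)  OUT=(all ⊤)

Merge at B3: IN[B3] = OUT[B2] = {a: ⊤, b: ⊤, c: ⊤, d: ⊤, e: 6, f: ⊤}

Answer: {a: ⊤, b: ⊤, c: ⊤, d: ⊤, e: 6, f: ⊤}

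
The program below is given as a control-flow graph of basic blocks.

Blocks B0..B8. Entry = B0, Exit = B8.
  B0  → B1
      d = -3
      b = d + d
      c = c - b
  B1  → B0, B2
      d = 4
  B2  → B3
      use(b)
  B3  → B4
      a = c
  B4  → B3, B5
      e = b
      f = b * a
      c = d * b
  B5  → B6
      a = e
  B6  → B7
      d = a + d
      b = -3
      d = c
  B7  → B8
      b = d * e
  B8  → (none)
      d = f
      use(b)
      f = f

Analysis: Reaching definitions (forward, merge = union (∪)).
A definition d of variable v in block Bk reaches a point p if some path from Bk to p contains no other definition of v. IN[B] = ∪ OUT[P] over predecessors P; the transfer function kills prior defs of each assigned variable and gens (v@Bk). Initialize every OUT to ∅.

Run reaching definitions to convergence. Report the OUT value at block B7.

Converged values:
  B0:   IN={b@B0, c@B0, d@B1}   OUT={b@B0, c@B0, d@B0}
  B1:   IN={b@B0, c@B0, d@B0}   OUT={b@B0, c@B0, d@B1}
  B2:   IN={b@B0, c@B0, d@B1}   OUT={b@B0, c@B0, d@B1}
  B3:   IN={a@B3, b@B0, c@B0, c@B4, d@B1, e@B4, f@B4}   OUT={a@B3, b@B0, c@B0, c@B4, d@B1, e@B4, f@B4}
  B4:   IN={a@B3, b@B0, c@B0, c@B4, d@B1, e@B4, f@B4}   OUT={a@B3, b@B0, c@B4, d@B1, e@B4, f@B4}
  B5:   IN={a@B3, b@B0, c@B4, d@B1, e@B4, f@B4}   OUT={a@B5, b@B0, c@B4, d@B1, e@B4, f@B4}
  B6:   IN={a@B5, b@B0, c@B4, d@B1, e@B4, f@B4}   OUT={a@B5, b@B6, c@B4, d@B6, e@B4, f@B4}
  B7:   IN={a@B5, b@B6, c@B4, d@B6, e@B4, f@B4}   OUT={a@B5, b@B7, c@B4, d@B6, e@B4, f@B4}
  B8:   IN={a@B5, b@B7, c@B4, d@B6, e@B4, f@B4}   OUT={a@B5, b@B7, c@B4, d@B8, e@B4, f@B8}

Merge at B7: IN[B7] = OUT[B6] = {a@B5, b@B6, c@B4, d@B6, e@B4, f@B4}
Applying B7's transfer function to that IN value gives OUT[B7] (row B7 above).

Answer: {a@B5, b@B7, c@B4, d@B6, e@B4, f@B4}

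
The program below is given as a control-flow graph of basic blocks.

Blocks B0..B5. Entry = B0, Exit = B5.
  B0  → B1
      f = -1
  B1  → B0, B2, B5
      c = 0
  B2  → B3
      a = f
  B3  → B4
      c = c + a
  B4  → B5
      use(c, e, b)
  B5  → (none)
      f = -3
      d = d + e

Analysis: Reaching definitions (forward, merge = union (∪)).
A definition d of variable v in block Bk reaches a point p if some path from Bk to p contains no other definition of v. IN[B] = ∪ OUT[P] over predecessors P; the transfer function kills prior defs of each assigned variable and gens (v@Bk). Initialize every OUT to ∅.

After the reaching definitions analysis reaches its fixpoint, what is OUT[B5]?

Answer: {a@B2, c@B1, c@B3, d@B5, f@B5}

Trace:
Converged values:
  B0:  IN={c@B1, f@B0}  OUT={c@B1, f@B0}
  B1:  IN={c@B1, f@B0}  OUT={c@B1, f@B0}
  B2:  IN={c@B1, f@B0}  OUT={a@B2, c@B1, f@B0}
  B3:  IN={a@B2, c@B1, f@B0}  OUT={a@B2, c@B3, f@B0}
  B4:  IN={a@B2, c@B3, f@B0}  OUT={a@B2, c@B3, f@B0}
  B5:  IN={a@B2, c@B1, c@B3, f@B0}  OUT={a@B2, c@B1, c@B3, d@B5, f@B5}

Merge at B5: IN[B5] = OUT[B1] ⊔ OUT[B4] = {a@B2, c@B1, c@B3, f@B0}
Applying B5's transfer function to that IN value gives OUT[B5] (row B5 above).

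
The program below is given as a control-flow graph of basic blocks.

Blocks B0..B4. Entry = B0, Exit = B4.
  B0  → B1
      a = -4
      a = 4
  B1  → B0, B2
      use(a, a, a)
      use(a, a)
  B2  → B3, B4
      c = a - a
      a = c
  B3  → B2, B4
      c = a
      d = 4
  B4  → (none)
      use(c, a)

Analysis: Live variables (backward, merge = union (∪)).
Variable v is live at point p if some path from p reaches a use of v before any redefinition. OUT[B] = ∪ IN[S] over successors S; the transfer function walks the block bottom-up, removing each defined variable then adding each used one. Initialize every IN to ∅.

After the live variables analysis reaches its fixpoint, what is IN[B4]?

Converged values:
  B0:  IN={}  OUT={a}
  B1:  IN={a}  OUT={a}
  B2:  IN={a}  OUT={a, c}
  B3:  IN={a}  OUT={a, c}
  B4:  IN={a, c}  OUT={}

B4 is the boundary node: OUT[B4] = {}
Applying B4's transfer function to that OUT value gives IN[B4] (row B4 above).

Answer: {a, c}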